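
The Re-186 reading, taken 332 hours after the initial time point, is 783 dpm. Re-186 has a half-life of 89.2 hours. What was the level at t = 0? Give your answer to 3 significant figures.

10300 dpm

Number of half-lives elapsed: n = 332/89.2 ≈ 3.722.
A₀ = A × 2^n = 783 × 2^3.722 = 783 × 13.195 ≈ 10332 dpm.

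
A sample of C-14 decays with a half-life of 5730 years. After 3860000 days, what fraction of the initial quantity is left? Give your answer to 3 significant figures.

0.278

3860000 days = 10575.3 years.
n = 10575.3/5730 ≈ 1.8456 half-lives.
Fraction remaining = (1/2)^1.8456 ≈ 0.27824.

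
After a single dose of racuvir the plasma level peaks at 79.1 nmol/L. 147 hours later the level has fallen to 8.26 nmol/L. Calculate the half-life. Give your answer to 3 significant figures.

A/A₀ = 8.26/79.1 ≈ 0.10442.
n = log₂(9.5763) ≈ 3.2595 half-lives elapsed in 147 hours.
t½ = 147/3.2595 ≈ 45.099 hours.

45.1 hours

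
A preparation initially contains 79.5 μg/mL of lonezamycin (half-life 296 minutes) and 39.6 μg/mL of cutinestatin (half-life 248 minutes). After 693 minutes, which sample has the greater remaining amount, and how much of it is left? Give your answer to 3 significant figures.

lonezamycin: 79.5 × (1/2)^2.3412 ≈ 15.689 μg/mL.
cutinestatin: 39.6 × (1/2)^2.7944 ≈ 5.7083 μg/mL.
Lonezamycin has more remaining, at ≈ 15.689 μg/mL.

lonezamycin, 15.7 μg/mL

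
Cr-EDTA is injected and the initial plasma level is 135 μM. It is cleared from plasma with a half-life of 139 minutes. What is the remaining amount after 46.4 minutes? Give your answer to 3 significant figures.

107 μM

Number of half-lives: n = 46.4/139 ≈ 0.33381.
Remaining = 135 × (1/2)^0.33381 = 135 × 0.79344 ≈ 107.11 μM.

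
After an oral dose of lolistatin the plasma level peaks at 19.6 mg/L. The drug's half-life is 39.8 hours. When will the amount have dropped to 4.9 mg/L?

4.9/19.6 = 1/4, so 2 half-lives have elapsed.
t = 2 × 39.8 = 79.6 hours.

79.6 hours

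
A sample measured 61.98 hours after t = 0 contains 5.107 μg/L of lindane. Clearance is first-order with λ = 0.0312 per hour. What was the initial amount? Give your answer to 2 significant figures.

35 μg/L

t½ = ln 2 / λ = 0.69315 / 0.0312 ≈ 22.216 hours.
Number of half-lives elapsed: n = 61.98/22.216 ≈ 2.7898.
A₀ = A × 2^n = 5.107 × 2^2.7898 = 5.107 × 6.9156 ≈ 35.318 μg/L.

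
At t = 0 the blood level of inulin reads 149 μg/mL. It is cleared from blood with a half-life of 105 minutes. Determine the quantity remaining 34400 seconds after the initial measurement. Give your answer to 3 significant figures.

3.38 μg/mL

Convert the elapsed time: 34400 seconds = 573.333 minutes.
Number of half-lives: n = 573.333/105 ≈ 5.4603.
Remaining = 149 × (1/2)^5.4603 = 149 × 0.022713 ≈ 3.3843 μg/mL.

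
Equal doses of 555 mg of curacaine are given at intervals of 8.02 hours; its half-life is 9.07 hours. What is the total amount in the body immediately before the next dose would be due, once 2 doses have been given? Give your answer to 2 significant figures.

460 mg

The 2 doses were given 16.04, 8.02 hours ago.
Total = 555·(1/2)^(16.04/9.07) + 555·(1/2)^(8.02/9.07)
      = 162.9 + 300.69 ≈ 463.59 mg.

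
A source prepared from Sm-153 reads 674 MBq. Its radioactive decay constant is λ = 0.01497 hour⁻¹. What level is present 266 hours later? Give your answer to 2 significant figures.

t½ = ln 2 / λ = 0.69315 / 0.01497 ≈ 46.302 hours.
Number of half-lives: n = 266/46.302 ≈ 5.7448.
Remaining = 674 × (1/2)^5.7448 = 674 × 0.018648 ≈ 12.569 MBq.

13 MBq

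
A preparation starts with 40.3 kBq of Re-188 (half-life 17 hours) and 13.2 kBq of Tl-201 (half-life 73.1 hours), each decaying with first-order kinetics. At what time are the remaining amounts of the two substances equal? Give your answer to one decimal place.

Set 40.3·(1/2)^(t/17) = 13.2·(1/2)^(t/73.1).
Taking log₂: log₂(40.3/13.2) = t·(1/17 − 1/73.1).
log₂(3.053) = 1.6102; 1/17 − 1/73.1 = 0.045144.
t = 1.6102 / 0.045144 ≈ 35.669 hours.

35.7 hours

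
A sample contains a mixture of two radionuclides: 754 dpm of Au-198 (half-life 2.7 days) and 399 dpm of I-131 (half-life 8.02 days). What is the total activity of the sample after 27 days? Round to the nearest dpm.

39 dpm

Au-198: 754 × (1/2)^(27/2.7) = 754 × (1/2)^10 ≈ 0.73633 dpm.
I-131: 399 × (1/2)^(27/8.02) = 399 × (1/2)^3.3666 ≈ 38.684 dpm.
Total = 0.73633 + 38.684 ≈ 39.42 dpm.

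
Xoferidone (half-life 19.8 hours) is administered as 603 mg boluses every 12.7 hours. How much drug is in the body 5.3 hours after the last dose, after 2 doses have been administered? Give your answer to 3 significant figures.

822 mg

The 2 doses were given 18, 5.3 hours ago.
Total = 603·(1/2)^(18/19.8) + 603·(1/2)^(5.3/19.8)
      = 321.11 + 500.89 ≈ 822 mg.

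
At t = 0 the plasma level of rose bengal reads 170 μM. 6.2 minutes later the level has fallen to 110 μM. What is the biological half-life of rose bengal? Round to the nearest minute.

A/A₀ = 110/170 ≈ 0.64706.
n = log₂(1.5455) ≈ 0.62803 half-lives elapsed in 6.2 minutes.
t½ = 6.2/0.62803 ≈ 9.8721 minutes.

10 minutes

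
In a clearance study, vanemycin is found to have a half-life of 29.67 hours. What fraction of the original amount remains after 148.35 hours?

0.03125

n = 148.35/29.67 ≈ 5 half-lives.
Fraction remaining = (1/2)^5 ≈ 0.03125.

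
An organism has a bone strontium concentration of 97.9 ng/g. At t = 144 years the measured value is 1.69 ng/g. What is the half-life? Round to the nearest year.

25 years

A/A₀ = 1.69/97.9 ≈ 0.017263.
n = log₂(57.929) ≈ 5.8562 half-lives elapsed in 144 years.
t½ = 144/5.8562 ≈ 24.589 years.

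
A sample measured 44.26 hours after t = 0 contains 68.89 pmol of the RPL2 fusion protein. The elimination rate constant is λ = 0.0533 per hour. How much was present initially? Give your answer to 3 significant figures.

729 pmol

t½ = ln 2 / λ = 0.69315 / 0.0533 ≈ 13.005 hours.
Number of half-lives elapsed: n = 44.26/13.005 ≈ 3.4034.
A₀ = A × 2^n = 68.89 × 2^3.4034 = 68.89 × 10.581 ≈ 728.92 pmol.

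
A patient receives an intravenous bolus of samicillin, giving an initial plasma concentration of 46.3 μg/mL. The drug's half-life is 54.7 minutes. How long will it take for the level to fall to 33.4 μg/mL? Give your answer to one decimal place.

25.8 minutes

Fraction remaining = 33.4/46.3 ≈ 0.72138.
n = log₂(46.3/33.4) = ln(1.3862)/ln 2 ≈ 0.47116 half-lives.
t = n × t½ = 0.47116 × 54.7 ≈ 25.773 minutes.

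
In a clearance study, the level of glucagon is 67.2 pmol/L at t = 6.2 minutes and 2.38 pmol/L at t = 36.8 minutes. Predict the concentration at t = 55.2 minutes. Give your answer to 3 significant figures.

0.319 pmol/L

Over Δt = 36.8 − 6.2 = 30.6 minutes, the level fell by a factor of 67.2/2.38 ≈ 28.235.
n = log₂(28.235) ≈ 4.8194 half-lives, so t½ = 30.6/4.8194 ≈ 6.3493 minutes.
From t = 36.8 to t = 55.2: 2.38 × (1/2)^((55.2−36.8)/6.3493) ≈ 0.3193 pmol/L.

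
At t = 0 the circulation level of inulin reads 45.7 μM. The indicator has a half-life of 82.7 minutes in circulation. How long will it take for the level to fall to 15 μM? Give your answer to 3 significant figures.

133 minutes

Fraction remaining = 15/45.7 ≈ 0.32823.
n = log₂(45.7/15) = ln(3.0467)/ln 2 ≈ 1.6072 half-lives.
t = n × t½ = 1.6072 × 82.7 ≈ 132.92 minutes.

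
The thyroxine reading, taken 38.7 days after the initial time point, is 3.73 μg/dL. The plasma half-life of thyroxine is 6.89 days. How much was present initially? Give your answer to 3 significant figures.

Number of half-lives elapsed: n = 38.7/6.89 ≈ 5.6168.
A₀ = A × 2^n = 3.73 × 2^5.6168 = 3.73 × 49.072 ≈ 183.04 μg/dL.

183 μg/dL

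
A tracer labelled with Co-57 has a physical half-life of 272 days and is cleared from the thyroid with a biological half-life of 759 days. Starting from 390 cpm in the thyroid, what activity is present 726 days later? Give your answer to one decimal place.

31.6 cpm

1/t_eff = 1/t_phys + 1/t_biol = 1/272 + 1/759 = 0.004994 per day.
t_eff = 272 × 759 / (272 + 759) ≈ 200.24 days.
Remaining = 390 × (1/2)^(726/200.24) = 390 × (1/2)^3.6256 ≈ 31.596 cpm.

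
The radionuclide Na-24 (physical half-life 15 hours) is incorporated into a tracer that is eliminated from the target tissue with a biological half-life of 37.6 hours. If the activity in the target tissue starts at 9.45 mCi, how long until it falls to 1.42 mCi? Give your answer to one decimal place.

1/t_eff = 1/t_phys + 1/t_biol = 1/15 + 1/37.6 = 0.093262 per hour.
t_eff = 15 × 37.6 / (15 + 37.6) ≈ 10.722 hours.
n = log₂(9.45/1.42) ≈ 2.7344; t = 2.7344 × 10.722 ≈ 29.32 hours.

29.3 hours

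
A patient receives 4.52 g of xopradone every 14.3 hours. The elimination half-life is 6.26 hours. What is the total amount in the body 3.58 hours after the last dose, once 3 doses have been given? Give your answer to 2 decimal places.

The 3 doses were given 32.18, 17.88, 3.58 hours ago.
Total = 4.52·(1/2)^(32.18/6.26) + 4.52·(1/2)^(17.88/6.26) + 4.52·(1/2)^(3.58/6.26)
      = 0.12814 + 0.62421 + 3.0408 ≈ 3.7931 g.

3.79 g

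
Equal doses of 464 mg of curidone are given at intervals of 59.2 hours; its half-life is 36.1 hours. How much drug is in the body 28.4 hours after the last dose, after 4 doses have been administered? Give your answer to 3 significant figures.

The 4 doses were given 206, 146.8, 87.6, 28.4 hours ago.
Total = 464·(1/2)^(206/36.1) + 464·(1/2)^(146.8/36.1) + 464·(1/2)^(87.6/36.1) + 464·(1/2)^(28.4/36.1)
      = 8.8865 + 27.694 + 86.306 + 268.97 ≈ 391.85 mg.

392 mg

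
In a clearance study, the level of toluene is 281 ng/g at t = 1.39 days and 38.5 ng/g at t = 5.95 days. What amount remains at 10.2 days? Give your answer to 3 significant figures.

Over Δt = 5.95 − 1.39 = 4.56 days, the level fell by a factor of 281/38.5 ≈ 7.2987.
n = log₂(7.2987) ≈ 2.8676 half-lives, so t½ = 4.56/2.8676 ≈ 1.5902 days.
From t = 5.95 to t = 10.2: 38.5 × (1/2)^((10.2−5.95)/1.5902) ≈ 6.0381 ng/g.

6.04 ng/g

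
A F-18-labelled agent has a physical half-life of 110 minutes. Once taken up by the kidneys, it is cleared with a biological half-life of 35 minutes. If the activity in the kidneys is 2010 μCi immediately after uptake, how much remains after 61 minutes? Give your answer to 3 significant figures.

1/t_eff = 1/t_phys + 1/t_biol = 1/110 + 1/35 = 0.037662 per minute.
t_eff = 110 × 35 / (110 + 35) ≈ 26.552 minutes.
Remaining = 2010 × (1/2)^(61/26.552) = 2010 × (1/2)^2.2974 ≈ 408.89 μCi.

409 μCi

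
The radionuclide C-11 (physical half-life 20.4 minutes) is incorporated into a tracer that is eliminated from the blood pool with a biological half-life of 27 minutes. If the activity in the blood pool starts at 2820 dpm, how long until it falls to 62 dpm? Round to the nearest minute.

1/t_eff = 1/t_phys + 1/t_biol = 1/20.4 + 1/27 = 0.086057 per minute.
t_eff = 20.4 × 27 / (20.4 + 27) ≈ 11.62 minutes.
n = log₂(2820/62) ≈ 5.5073; t = 5.5073 × 11.62 ≈ 63.996 minutes.

64 minutes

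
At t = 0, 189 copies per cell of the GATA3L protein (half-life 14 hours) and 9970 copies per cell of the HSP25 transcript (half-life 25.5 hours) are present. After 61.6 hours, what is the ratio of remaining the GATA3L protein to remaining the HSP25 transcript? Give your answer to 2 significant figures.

0.0048

GATA3L protein: 189 × (1/2)^(61.6/14) = 189 × (1/2)^4.4 ≈ 8.9522 copies per cell.
HSP25 transcript: 9970 × (1/2)^(61.6/25.5) = 9970 × (1/2)^2.4157 ≈ 1868.5 copies per cell.
Ratio ≈ 8.9522 / 1868.5 ≈ 0.004791.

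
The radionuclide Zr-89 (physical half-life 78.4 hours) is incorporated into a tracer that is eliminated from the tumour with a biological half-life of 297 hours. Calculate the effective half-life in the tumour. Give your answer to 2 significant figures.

1/t_eff = 1/t_phys + 1/t_biol = 1/78.4 + 1/297 = 0.016122 per hour.
t_eff = 78.4 × 297 / (78.4 + 297) ≈ 62.027 hours.

62 hours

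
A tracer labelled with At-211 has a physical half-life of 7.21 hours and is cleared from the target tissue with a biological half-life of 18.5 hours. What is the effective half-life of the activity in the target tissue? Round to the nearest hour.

5 hours

1/t_eff = 1/t_phys + 1/t_biol = 1/7.21 + 1/18.5 = 0.19275 per hour.
t_eff = 7.21 × 18.5 / (7.21 + 18.5) ≈ 5.1881 hours.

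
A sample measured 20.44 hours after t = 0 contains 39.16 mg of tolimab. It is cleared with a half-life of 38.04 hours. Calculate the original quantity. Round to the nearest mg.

Number of half-lives elapsed: n = 20.44/38.04 ≈ 0.53733.
A₀ = A × 2^n = 39.16 × 2^0.53733 = 39.16 × 1.4513 ≈ 56.832 mg.

57 mg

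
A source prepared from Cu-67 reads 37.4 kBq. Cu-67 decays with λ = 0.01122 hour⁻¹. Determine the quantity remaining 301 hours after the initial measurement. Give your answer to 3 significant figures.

1.28 kBq

t½ = ln 2 / λ = 0.69315 / 0.01122 ≈ 61.778 hours.
Number of half-lives: n = 301/61.778 ≈ 4.8723.
Remaining = 37.4 × (1/2)^4.8723 = 37.4 × 0.034142 ≈ 1.2769 kBq.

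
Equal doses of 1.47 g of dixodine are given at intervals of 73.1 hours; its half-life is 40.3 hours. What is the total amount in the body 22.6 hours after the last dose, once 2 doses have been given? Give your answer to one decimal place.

1.3 g

The 2 doses were given 95.7, 22.6 hours ago.
Total = 1.47·(1/2)^(95.7/40.3) + 1.47·(1/2)^(22.6/40.3)
      = 0.28344 + 0.99656 ≈ 1.28 g.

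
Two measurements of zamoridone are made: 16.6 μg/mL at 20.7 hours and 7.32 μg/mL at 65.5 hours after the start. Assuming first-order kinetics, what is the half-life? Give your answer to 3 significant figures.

Over Δt = 65.5 − 20.7 = 44.8 hours, the level fell by a factor of 16.6/7.32 ≈ 2.2678.
n = log₂(2.2678) ≈ 1.1813 half-lives, so t½ = 44.8/1.1813 ≈ 37.925 hours.

37.9 hours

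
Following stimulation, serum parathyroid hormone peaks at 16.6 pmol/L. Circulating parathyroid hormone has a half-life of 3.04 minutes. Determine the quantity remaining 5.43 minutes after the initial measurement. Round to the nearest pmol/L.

Number of half-lives: n = 5.43/3.04 ≈ 1.7862.
Remaining = 16.6 × (1/2)^1.7862 = 16.6 × 0.28994 ≈ 4.813 pmol/L.

5 pmol/L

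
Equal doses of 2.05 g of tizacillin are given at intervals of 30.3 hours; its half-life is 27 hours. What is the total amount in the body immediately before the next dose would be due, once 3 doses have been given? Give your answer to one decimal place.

1.6 g

The 3 doses were given 90.9, 60.6, 30.3 hours ago.
Total = 2.05·(1/2)^(90.9/27) + 2.05·(1/2)^(60.6/27) + 2.05·(1/2)^(30.3/27)
      = 0.19874 + 0.43262 + 0.94174 ≈ 1.5731 g.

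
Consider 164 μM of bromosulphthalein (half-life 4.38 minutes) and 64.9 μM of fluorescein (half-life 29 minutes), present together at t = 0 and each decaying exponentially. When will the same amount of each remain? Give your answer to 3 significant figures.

Set 164·(1/2)^(t/4.38) = 64.9·(1/2)^(t/29).
Taking log₂: log₂(164/64.9) = t·(1/4.38 − 1/29).
log₂(2.527) = 1.3374; 1/4.38 − 1/29 = 0.19383.
t = 1.3374 / 0.19383 ≈ 6.9 minutes.

6.90 minutes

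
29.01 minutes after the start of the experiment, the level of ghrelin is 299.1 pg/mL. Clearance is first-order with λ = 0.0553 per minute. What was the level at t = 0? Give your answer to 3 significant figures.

1490 pg/mL

t½ = ln 2 / λ = 0.69315 / 0.0553 ≈ 12.534 minutes.
Number of half-lives elapsed: n = 29.01/12.534 ≈ 2.3144.
A₀ = A × 2^n = 299.1 × 2^2.3144 = 299.1 × 4.9741 ≈ 1487.8 pg/mL.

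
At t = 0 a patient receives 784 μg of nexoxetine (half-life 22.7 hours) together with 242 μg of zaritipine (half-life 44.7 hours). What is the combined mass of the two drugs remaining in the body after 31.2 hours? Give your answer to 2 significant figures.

450 μg

nexoxetine: 784 × (1/2)^(31.2/22.7) = 784 × (1/2)^1.3744 ≈ 302.39 μg.
zaritipine: 242 × (1/2)^(31.2/44.7) = 242 × (1/2)^0.69799 ≈ 149.18 μg.
Total = 302.39 + 149.18 ≈ 451.57 μg.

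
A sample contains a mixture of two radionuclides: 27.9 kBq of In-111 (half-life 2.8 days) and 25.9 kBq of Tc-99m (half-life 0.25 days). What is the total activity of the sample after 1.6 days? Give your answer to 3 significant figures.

19.1 kBq

In-111: 27.9 × (1/2)^(1.6/2.8) = 27.9 × (1/2)^0.57143 ≈ 18.775 kBq.
Tc-99m: 25.9 × (1/2)^(1.6/0.25) = 25.9 × (1/2)^6.4 ≈ 0.3067 kBq.
Total = 18.775 + 0.3067 ≈ 19.082 kBq.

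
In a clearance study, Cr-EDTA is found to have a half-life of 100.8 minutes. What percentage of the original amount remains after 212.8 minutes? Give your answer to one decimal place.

n = 212.8/100.8 ≈ 2.1111 half-lives.
Fraction remaining = (1/2)^2.1111 ≈ 0.23147, i.e. 23.147%.

23.1%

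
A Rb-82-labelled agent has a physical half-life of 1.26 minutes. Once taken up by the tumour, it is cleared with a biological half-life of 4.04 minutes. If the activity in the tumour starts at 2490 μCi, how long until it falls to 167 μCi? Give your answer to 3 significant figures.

3.74 minutes

1/t_eff = 1/t_phys + 1/t_biol = 1/1.26 + 1/4.04 = 1.0412 per minute.
t_eff = 1.26 × 4.04 / (1.26 + 4.04) ≈ 0.96045 minutes.
n = log₂(2490/167) ≈ 3.8982; t = 3.8982 × 0.96045 ≈ 3.7441 minutes.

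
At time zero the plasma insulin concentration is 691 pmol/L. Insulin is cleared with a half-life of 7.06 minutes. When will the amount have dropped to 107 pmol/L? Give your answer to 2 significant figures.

Fraction remaining = 107/691 ≈ 0.15485.
n = log₂(691/107) = ln(6.4579)/ln 2 ≈ 2.6911 half-lives.
t = n × t½ = 2.6911 × 7.06 ≈ 18.999 minutes.

19 minutes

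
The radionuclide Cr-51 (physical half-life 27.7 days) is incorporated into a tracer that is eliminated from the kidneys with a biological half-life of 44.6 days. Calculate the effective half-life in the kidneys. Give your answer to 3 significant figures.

1/t_eff = 1/t_phys + 1/t_biol = 1/27.7 + 1/44.6 = 0.058523 per day.
t_eff = 27.7 × 44.6 / (27.7 + 44.6) ≈ 17.087 days.

17.1 days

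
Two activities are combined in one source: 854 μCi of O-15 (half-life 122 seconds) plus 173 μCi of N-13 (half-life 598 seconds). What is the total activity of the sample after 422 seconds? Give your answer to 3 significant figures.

184 μCi

O-15: 854 × (1/2)^(422/122) = 854 × (1/2)^3.459 ≈ 77.659 μCi.
N-13: 173 × (1/2)^(422/598) = 173 × (1/2)^0.70569 ≈ 106.08 μCi.
Total = 77.659 + 106.08 ≈ 183.73 μCi.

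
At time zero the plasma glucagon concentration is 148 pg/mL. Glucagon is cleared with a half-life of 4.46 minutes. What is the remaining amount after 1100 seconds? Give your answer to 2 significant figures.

Convert the elapsed time: 1100 seconds = 18.3333 minutes.
Number of half-lives: n = 18.3333/4.46 ≈ 4.1106.
Remaining = 148 × (1/2)^4.1106 = 148 × 0.057887 ≈ 8.5673 pg/mL.

8.6 pg/mL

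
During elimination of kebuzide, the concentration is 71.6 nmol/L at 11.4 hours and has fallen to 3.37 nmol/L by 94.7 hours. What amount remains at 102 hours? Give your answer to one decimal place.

2.6 nmol/L

Over Δt = 94.7 − 11.4 = 83.3 hours, the level fell by a factor of 71.6/3.37 ≈ 21.246.
n = log₂(21.246) ≈ 4.4091 half-lives, so t½ = 83.3/4.4091 ≈ 18.893 hours.
From t = 94.7 to t = 102: 3.37 × (1/2)^((102−94.7)/18.893) ≈ 2.5782 nmol/L.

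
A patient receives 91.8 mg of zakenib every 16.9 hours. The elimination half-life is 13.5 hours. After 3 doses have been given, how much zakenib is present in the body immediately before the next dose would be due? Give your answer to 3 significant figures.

61.5 mg

The 3 doses were given 50.7, 33.8, 16.9 hours ago.
Total = 91.8·(1/2)^(50.7/13.5) + 91.8·(1/2)^(33.8/13.5) + 91.8·(1/2)^(16.9/13.5)
      = 6.7969 + 16.186 + 38.548 ≈ 61.531 mg.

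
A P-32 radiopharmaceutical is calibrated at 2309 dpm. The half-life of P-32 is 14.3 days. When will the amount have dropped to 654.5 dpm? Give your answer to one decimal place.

Fraction remaining = 654.5/2309 ≈ 0.28346.
n = log₂(2309/654.5) = ln(3.5279)/ln 2 ≈ 1.8188 half-lives.
t = n × t½ = 1.8188 × 14.3 ≈ 26.009 days.

26.0 days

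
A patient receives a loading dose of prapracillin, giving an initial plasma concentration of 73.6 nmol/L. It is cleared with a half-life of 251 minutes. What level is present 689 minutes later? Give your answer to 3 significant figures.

11.0 nmol/L

Number of half-lives: n = 689/251 ≈ 2.745.
Remaining = 73.6 × (1/2)^2.745 = 73.6 × 0.14916 ≈ 10.979 nmol/L.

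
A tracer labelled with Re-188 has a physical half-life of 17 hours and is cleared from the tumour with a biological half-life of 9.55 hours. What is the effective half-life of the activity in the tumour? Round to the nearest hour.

6 hours

1/t_eff = 1/t_phys + 1/t_biol = 1/17 + 1/9.55 = 0.16354 per hour.
t_eff = 17 × 9.55 / (17 + 9.55) ≈ 6.1149 hours.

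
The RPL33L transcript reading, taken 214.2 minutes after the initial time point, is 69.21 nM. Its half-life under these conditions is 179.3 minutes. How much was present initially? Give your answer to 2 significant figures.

Number of half-lives elapsed: n = 214.2/179.3 ≈ 1.1946.
A₀ = A × 2^n = 69.21 × 2^1.1946 = 69.21 × 2.2889 ≈ 158.41 nM.

160 nM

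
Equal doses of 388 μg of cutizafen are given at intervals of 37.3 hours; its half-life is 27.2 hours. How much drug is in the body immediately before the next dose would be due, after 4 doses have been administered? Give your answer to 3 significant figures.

239 μg

The 4 doses were given 149.2, 111.9, 74.6, 37.3 hours ago.
Total = 388·(1/2)^(149.2/27.2) + 388·(1/2)^(111.9/27.2) + 388·(1/2)^(74.6/27.2) + 388·(1/2)^(37.3/27.2)
      = 8.6615 + 22.408 + 57.971 + 149.98 ≈ 239.02 μg.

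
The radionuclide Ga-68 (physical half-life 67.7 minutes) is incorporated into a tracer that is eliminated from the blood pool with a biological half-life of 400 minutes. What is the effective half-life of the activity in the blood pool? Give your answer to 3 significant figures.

1/t_eff = 1/t_phys + 1/t_biol = 1/67.7 + 1/400 = 0.017271 per minute.
t_eff = 67.7 × 400 / (67.7 + 400) ≈ 57.9 minutes.

57.9 minutes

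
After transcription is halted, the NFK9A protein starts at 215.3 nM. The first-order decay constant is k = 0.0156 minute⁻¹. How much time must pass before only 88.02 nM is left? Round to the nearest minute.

t½ = ln 2 / k = 0.69315 / 0.0156 ≈ 44.433 minutes.
Fraction remaining = 88.02/215.3 ≈ 0.40882.
n = log₂(215.3/88.02) = ln(2.446)/ln 2 ≈ 1.2904 half-lives.
t = n × t½ = 1.2904 × 44.433 ≈ 57.338 minutes.

57 minutes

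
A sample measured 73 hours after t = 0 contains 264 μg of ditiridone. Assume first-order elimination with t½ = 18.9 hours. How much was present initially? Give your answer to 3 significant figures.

Number of half-lives elapsed: n = 73/18.9 ≈ 3.8624.
A₀ = A × 2^n = 264 × 2^3.8624 = 264 × 14.545 ≈ 3839.8 μg.

3840 μg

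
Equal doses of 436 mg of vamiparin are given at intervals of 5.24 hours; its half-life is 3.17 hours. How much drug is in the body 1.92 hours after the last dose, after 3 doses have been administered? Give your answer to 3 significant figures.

The 3 doses were given 12.4, 7.16, 1.92 hours ago.
Total = 436·(1/2)^(12.4/3.17) + 436·(1/2)^(7.16/3.17) + 436·(1/2)^(1.92/3.17)
      = 28.97 + 91.108 + 286.52 ≈ 406.6 mg.

407 mg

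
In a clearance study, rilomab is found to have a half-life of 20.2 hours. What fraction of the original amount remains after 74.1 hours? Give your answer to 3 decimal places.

0.079

n = 74.1/20.2 ≈ 3.6683 half-lives.
Fraction remaining = (1/2)^3.6683 ≈ 0.078655.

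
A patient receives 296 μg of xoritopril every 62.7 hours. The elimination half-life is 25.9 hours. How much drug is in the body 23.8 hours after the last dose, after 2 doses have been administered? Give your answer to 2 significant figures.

190 μg

The 2 doses were given 86.5, 23.8 hours ago.
Total = 296·(1/2)^(86.5/25.9) + 296·(1/2)^(23.8/25.9)
      = 29.236 + 156.56 ≈ 185.79 μg.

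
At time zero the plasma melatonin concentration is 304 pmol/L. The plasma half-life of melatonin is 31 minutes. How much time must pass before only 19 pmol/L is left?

124 minutes

19/304 = 1/16, so 4 half-lives have elapsed.
t = 4 × 31 = 124 minutes.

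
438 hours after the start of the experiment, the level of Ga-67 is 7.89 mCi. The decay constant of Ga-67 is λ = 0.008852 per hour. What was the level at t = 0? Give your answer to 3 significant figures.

t½ = ln 2 / λ = 0.69315 / 0.008852 ≈ 78.304 hours.
Number of half-lives elapsed: n = 438/78.304 ≈ 5.5936.
A₀ = A × 2^n = 7.89 × 2^5.5936 = 7.89 × 48.288 ≈ 380.99 mCi.

381 mCi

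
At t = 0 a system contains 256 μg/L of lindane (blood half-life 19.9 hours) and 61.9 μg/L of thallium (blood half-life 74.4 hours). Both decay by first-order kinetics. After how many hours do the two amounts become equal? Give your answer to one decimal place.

Set 256·(1/2)^(t/19.9) = 61.9·(1/2)^(t/74.4).
Taking log₂: log₂(256/61.9) = t·(1/19.9 − 1/74.4).
log₂(4.1357) = 2.0481; 1/19.9 − 1/74.4 = 0.03681.
t = 2.0481 / 0.03681 ≈ 55.64 hours.

55.6 hours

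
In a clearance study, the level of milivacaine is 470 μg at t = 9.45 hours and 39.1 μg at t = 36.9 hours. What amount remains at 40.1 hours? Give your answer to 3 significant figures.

Over Δt = 36.9 − 9.45 = 27.45 hours, the level fell by a factor of 470/39.1 ≈ 12.02.
n = log₂(12.02) ≈ 3.5874 half-lives, so t½ = 27.45/3.5874 ≈ 7.6517 hours.
From t = 36.9 to t = 40.1: 39.1 × (1/2)^((40.1−36.9)/7.6517) ≈ 29.261 μg.

29.3 μg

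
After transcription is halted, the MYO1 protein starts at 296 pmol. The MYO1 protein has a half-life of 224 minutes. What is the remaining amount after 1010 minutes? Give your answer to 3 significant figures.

Number of half-lives: n = 1010/224 ≈ 4.5089.
Remaining = 296 × (1/2)^4.5089 = 296 × 0.043922 ≈ 13.001 pmol.

13.0 pmol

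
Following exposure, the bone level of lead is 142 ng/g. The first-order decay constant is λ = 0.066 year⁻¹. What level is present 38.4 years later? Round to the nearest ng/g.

11 ng/g

t½ = ln 2 / λ = 0.69315 / 0.066 ≈ 10.502 years.
Number of half-lives: n = 38.4/10.502 ≈ 3.6564.
Remaining = 142 × (1/2)^3.6564 = 142 × 0.079309 ≈ 11.262 ng/g.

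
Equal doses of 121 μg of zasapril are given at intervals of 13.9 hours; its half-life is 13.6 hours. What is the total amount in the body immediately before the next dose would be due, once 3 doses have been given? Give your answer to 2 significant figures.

The 3 doses were given 41.7, 27.8, 13.9 hours ago.
Total = 121·(1/2)^(41.7/13.6) + 121·(1/2)^(27.8/13.6) + 121·(1/2)^(13.9/13.6)
      = 14.447 + 29.339 + 59.582 ≈ 103.37 μg.

100 μg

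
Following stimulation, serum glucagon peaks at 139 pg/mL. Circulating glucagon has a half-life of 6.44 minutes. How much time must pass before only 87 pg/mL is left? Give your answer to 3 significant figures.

Fraction remaining = 87/139 ≈ 0.6259.
n = log₂(139/87) = ln(1.5977)/ln 2 ≈ 0.676 half-lives.
t = n × t½ = 0.676 × 6.44 ≈ 4.3534 minutes.

4.35 minutes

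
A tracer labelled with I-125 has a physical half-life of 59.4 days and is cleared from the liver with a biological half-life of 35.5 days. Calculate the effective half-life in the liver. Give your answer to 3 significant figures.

1/t_eff = 1/t_phys + 1/t_biol = 1/59.4 + 1/35.5 = 0.045004 per day.
t_eff = 59.4 × 35.5 / (59.4 + 35.5) ≈ 22.22 days.

22.2 days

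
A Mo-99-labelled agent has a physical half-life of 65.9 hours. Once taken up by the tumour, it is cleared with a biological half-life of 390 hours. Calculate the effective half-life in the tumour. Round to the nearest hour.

1/t_eff = 1/t_phys + 1/t_biol = 1/65.9 + 1/390 = 0.017739 per hour.
t_eff = 65.9 × 390 / (65.9 + 390) ≈ 56.374 hours.

56 hours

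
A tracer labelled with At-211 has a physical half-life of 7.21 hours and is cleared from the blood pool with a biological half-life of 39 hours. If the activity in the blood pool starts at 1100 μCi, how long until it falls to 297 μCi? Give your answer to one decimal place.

1/t_eff = 1/t_phys + 1/t_biol = 1/7.21 + 1/39 = 0.16434 per hour.
t_eff = 7.21 × 39 / (7.21 + 39) ≈ 6.085 hours.
n = log₂(1100/297) ≈ 1.889; t = 1.889 × 6.085 ≈ 11.494 hours.

11.5 hours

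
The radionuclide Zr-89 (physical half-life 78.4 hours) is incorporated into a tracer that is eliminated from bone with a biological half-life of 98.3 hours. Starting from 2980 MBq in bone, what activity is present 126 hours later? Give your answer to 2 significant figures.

1/t_eff = 1/t_phys + 1/t_biol = 1/78.4 + 1/98.3 = 0.022928 per hour.
t_eff = 78.4 × 98.3 / (78.4 + 98.3) ≈ 43.615 hours.
Remaining = 2980 × (1/2)^(126/43.615) = 2980 × (1/2)^2.8889 ≈ 402.31 MBq.

400 MBq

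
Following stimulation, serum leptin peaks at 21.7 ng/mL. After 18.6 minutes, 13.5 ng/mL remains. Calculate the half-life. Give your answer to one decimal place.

A/A₀ = 13.5/21.7 ≈ 0.62212.
n = log₂(1.6074) ≈ 0.68474 half-lives elapsed in 18.6 minutes.
t½ = 18.6/0.68474 ≈ 27.164 minutes.

27.2 minutes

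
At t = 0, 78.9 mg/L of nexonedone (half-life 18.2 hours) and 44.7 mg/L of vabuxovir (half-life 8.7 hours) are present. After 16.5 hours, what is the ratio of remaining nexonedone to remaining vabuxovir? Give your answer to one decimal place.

3.5

nexonedone: 78.9 × (1/2)^(16.5/18.2) = 78.9 × (1/2)^0.90659 ≈ 42.089 mg/L.
vabuxovir: 44.7 × (1/2)^(16.5/8.7) = 44.7 × (1/2)^1.8966 ≈ 12.006 mg/L.
Ratio ≈ 42.089 / 12.006 ≈ 3.5057.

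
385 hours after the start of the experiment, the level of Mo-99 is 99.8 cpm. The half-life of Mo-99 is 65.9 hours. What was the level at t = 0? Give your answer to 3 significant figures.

Number of half-lives elapsed: n = 385/65.9 ≈ 5.8422.
A₀ = A × 2^n = 99.8 × 2^5.8422 = 99.8 × 57.368 ≈ 5725.4 cpm.

5730 cpm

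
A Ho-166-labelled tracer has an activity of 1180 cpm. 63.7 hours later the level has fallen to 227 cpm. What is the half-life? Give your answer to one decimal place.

26.8 hours

A/A₀ = 227/1180 ≈ 0.19237.
n = log₂(5.1982) ≈ 2.378 half-lives elapsed in 63.7 hours.
t½ = 63.7/2.378 ≈ 26.787 hours.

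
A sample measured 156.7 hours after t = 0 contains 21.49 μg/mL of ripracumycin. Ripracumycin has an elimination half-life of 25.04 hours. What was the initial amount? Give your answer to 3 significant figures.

Number of half-lives elapsed: n = 156.7/25.04 ≈ 6.258.
A₀ = A × 2^n = 21.49 × 2^6.258 = 21.49 × 76.532 ≈ 1644.7 μg/mL.

1640 μg/mL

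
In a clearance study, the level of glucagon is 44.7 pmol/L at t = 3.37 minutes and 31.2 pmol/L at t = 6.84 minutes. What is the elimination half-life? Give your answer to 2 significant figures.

Over Δt = 6.84 − 3.37 = 3.47 minutes, the level fell by a factor of 44.7/31.2 ≈ 1.4327.
n = log₂(1.4327) ≈ 0.51873 half-lives, so t½ = 3.47/0.51873 ≈ 6.6894 minutes.

6.7 minutes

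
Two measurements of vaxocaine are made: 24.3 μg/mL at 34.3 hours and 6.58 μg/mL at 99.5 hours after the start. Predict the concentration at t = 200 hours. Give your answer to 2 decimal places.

0.88 μg/mL

Over Δt = 99.5 − 34.3 = 65.2 hours, the level fell by a factor of 24.3/6.58 ≈ 3.693.
n = log₂(3.693) ≈ 1.8848 half-lives, so t½ = 65.2/1.8848 ≈ 34.593 hours.
From t = 99.5 to t = 200: 6.58 × (1/2)^((200−99.5)/34.593) ≈ 0.87833 μg/mL.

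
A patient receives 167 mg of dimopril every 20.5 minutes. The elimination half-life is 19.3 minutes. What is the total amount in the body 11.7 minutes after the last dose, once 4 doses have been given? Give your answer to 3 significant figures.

The 4 doses were given 73.2, 52.7, 32.2, 11.7 minutes ago.
Total = 167·(1/2)^(73.2/19.3) + 167·(1/2)^(52.7/19.3) + 167·(1/2)^(32.2/19.3) + 167·(1/2)^(11.7/19.3)
      = 12.05 + 25.161 + 52.539 + 109.71 ≈ 199.46 mg.

199 mg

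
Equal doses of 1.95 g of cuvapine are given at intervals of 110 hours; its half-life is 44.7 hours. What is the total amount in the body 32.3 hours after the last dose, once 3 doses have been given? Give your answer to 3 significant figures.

1.44 g

The 3 doses were given 252.3, 142.3, 32.3 hours ago.
Total = 1.95·(1/2)^(252.3/44.7) + 1.95·(1/2)^(142.3/44.7) + 1.95·(1/2)^(32.3/44.7)
      = 0.038988 + 0.21465 + 1.1817 ≈ 1.4353 g.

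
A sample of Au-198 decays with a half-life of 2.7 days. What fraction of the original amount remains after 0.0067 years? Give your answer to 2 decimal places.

0.0067 years = 2.4455 days.
n = 2.4455/2.7 ≈ 0.90574 half-lives.
Fraction remaining = (1/2)^0.90574 ≈ 0.53376.

0.53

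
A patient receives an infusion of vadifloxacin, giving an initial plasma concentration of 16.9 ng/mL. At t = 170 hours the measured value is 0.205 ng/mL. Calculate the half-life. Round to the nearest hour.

A/A₀ = 0.205/16.9 ≈ 0.01213.
n = log₂(82.439) ≈ 6.3653 half-lives elapsed in 170 hours.
t½ = 170/6.3653 ≈ 26.707 hours.

27 hours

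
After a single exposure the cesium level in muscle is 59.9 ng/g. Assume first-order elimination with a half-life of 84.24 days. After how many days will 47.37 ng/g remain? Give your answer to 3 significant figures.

Fraction remaining = 47.37/59.9 ≈ 0.79082.
n = log₂(59.9/47.37) = ln(1.2645)/ln 2 ≈ 0.33858 half-lives.
t = n × t½ = 0.33858 × 84.24 ≈ 28.522 days.

28.5 days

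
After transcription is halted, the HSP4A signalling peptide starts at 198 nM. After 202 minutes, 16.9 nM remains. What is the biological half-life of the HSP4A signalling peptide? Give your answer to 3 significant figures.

A/A₀ = 16.9/198 ≈ 0.085354.
n = log₂(11.716) ≈ 3.5504 half-lives elapsed in 202 minutes.
t½ = 202/3.5504 ≈ 56.895 minutes.

56.9 minutes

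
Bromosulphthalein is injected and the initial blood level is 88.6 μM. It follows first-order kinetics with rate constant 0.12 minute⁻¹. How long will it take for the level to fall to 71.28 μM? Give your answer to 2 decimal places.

t½ = ln 2 / λ = 0.69315 / 0.12 ≈ 5.7762 minutes.
Fraction remaining = 71.28/88.6 ≈ 0.80451.
n = log₂(88.6/71.28) = ln(1.243)/ln 2 ≈ 0.31381 half-lives.
t = n × t½ = 0.31381 × 5.7762 ≈ 1.8126 minutes.

1.81 minutes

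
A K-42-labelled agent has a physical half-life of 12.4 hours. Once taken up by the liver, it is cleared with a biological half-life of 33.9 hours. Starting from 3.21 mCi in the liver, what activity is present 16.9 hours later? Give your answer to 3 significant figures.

1/t_eff = 1/t_phys + 1/t_biol = 1/12.4 + 1/33.9 = 0.11014 per hour.
t_eff = 12.4 × 33.9 / (12.4 + 33.9) ≈ 9.079 hours.
Remaining = 3.21 × (1/2)^(16.9/9.079) = 3.21 × (1/2)^1.8614 ≈ 0.8834 mCi.

0.883 mCi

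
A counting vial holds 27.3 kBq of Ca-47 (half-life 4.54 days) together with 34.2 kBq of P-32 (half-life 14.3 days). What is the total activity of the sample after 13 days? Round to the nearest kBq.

Ca-47: 27.3 × (1/2)^(13/4.54) = 27.3 × (1/2)^2.8634 ≈ 3.7513 kBq.
P-32: 34.2 × (1/2)^(13/14.3) = 34.2 × (1/2)^0.90909 ≈ 18.212 kBq.
Total = 3.7513 + 18.212 ≈ 21.964 kBq.

22 kBq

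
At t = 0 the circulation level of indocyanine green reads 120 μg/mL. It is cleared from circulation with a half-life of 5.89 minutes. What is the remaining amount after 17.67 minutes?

Elapsed time is 3 half-lives (17.67/5.89).
Each half-life halves the amount: 120 × (1/2)^3 = 120/8 = 15 μg/mL.

15 μg/mL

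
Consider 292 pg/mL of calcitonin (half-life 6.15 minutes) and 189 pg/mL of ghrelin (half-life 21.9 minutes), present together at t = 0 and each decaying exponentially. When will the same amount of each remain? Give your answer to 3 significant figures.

Set 292·(1/2)^(t/6.15) = 189·(1/2)^(t/21.9).
Taking log₂: log₂(292/189) = t·(1/6.15 − 1/21.9).
log₂(1.545) = 0.62758; 1/6.15 − 1/21.9 = 0.11694.
t = 0.62758 / 0.11694 ≈ 5.3667 minutes.

5.37 minutes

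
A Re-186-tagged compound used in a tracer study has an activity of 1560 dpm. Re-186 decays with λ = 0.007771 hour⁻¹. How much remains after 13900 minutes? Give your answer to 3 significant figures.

258 dpm

t½ = ln 2 / λ = 0.69315 / 0.007771 ≈ 89.197 hours.
Convert the elapsed time: 13900 minutes = 231.667 hours.
Number of half-lives: n = 231.667/89.197 ≈ 2.5973.
Remaining = 1560 × (1/2)^2.5973 = 1560 × 0.16525 ≈ 257.79 dpm.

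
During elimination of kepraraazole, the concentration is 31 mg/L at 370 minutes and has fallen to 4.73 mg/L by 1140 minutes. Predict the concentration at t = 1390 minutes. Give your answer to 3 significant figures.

2.57 mg/L

Over Δt = 1140 − 370 = 770 minutes, the level fell by a factor of 31/4.73 ≈ 6.5539.
n = log₂(6.5539) ≈ 2.7124 half-lives, so t½ = 770/2.7124 ≈ 283.89 minutes.
From t = 1140 to t = 1390: 4.73 × (1/2)^((1390−1140)/283.89) ≈ 2.569 mg/L.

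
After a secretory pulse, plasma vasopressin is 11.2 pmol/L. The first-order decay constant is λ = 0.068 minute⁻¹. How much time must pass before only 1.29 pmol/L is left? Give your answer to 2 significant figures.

32 minutes

t½ = ln 2 / λ = 0.69315 / 0.068 ≈ 10.193 minutes.
Fraction remaining = 1.29/11.2 ≈ 0.11518.
n = log₂(11.2/1.29) = ln(8.6822)/ln 2 ≈ 3.1181 half-lives.
t = n × t½ = 3.1181 × 10.193 ≈ 31.783 minutes.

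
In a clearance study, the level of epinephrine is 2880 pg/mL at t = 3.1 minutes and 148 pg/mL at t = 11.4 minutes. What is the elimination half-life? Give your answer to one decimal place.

1.9 minutes

Over Δt = 11.4 − 3.1 = 8.3 minutes, the level fell by a factor of 2880/148 ≈ 19.459.
n = log₂(19.459) ≈ 4.2824 half-lives, so t½ = 8.3/4.2824 ≈ 1.9382 minutes.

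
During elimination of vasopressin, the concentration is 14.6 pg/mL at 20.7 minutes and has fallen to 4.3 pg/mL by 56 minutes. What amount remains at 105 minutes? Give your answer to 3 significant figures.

Over Δt = 56 − 20.7 = 35.3 minutes, the level fell by a factor of 14.6/4.3 ≈ 3.3953.
n = log₂(3.3953) ≈ 1.7636 half-lives, so t½ = 35.3/1.7636 ≈ 20.016 minutes.
From t = 56 to t = 105: 4.3 × (1/2)^((105−56)/20.016) ≈ 0.78804 pg/mL.

0.788 pg/mL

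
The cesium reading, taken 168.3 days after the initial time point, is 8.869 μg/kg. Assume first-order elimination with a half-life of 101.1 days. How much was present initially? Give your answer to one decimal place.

Number of half-lives elapsed: n = 168.3/101.1 ≈ 1.6647.
A₀ = A × 2^n = 8.869 × 2^1.6647 = 8.869 × 3.1705 ≈ 28.119 μg/kg.

28.1 μg/kg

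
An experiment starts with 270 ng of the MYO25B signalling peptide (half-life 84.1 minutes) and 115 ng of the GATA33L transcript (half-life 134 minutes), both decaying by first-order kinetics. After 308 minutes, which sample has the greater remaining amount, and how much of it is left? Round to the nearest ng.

GATA33L transcript, 23 ng

MYO25B signalling peptide: 270 × (1/2)^3.6623 ≈ 21.326 ng.
GATA33L transcript: 115 × (1/2)^2.2985 ≈ 23.376 ng.
GATA33L transcript has more remaining, at ≈ 23.376 ng.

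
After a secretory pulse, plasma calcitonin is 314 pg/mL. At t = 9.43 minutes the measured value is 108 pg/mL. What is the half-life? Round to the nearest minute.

A/A₀ = 108/314 ≈ 0.34395.
n = log₂(2.9074) ≈ 1.5397 half-lives elapsed in 9.43 minutes.
t½ = 9.43/1.5397 ≈ 6.1244 minutes.

6 minutes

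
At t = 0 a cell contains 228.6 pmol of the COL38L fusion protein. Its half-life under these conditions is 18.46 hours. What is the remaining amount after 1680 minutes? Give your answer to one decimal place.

Convert the elapsed time: 1680 minutes = 28 hours.
Number of half-lives: n = 28/18.46 ≈ 1.5168.
Remaining = 228.6 × (1/2)^1.5168 = 228.6 × 0.34946 ≈ 79.887 pmol.

79.9 pmol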